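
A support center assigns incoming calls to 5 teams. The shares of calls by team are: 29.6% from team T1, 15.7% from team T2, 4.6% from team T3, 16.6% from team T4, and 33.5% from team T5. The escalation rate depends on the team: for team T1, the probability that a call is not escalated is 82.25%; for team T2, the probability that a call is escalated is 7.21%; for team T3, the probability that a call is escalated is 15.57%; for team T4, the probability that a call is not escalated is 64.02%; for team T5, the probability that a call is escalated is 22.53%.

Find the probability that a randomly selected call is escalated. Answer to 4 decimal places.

P(E|T1) = 1 − 0.8225 = 0.1775.
P(E|T4) = 1 − 0.6402 = 0.3598.
P(E) = P(E|T1)·P(T1) + P(E|T2)·P(T2) + P(E|T3)·P(T3) + P(E|T4)·P(T4) + P(E|T5)·P(T5)
      = 0.1775·0.296 + 0.0721·0.157 + 0.1557·0.046 + 0.3598·0.166 + 0.2253·0.335
      = 0.05254 + 0.0113197 + 0.0071622 + 0.0597268 + 0.0754755 = 0.2062242

0.2062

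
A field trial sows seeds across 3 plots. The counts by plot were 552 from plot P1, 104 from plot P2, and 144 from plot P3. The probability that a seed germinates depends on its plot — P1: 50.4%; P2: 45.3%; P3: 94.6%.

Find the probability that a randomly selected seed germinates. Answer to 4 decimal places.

P(G) ≈ 0.5769

Total: 552 + 104 + 144 = 800.
P(P1) = 552/800 = 0.69. P(P2) = 104/800 = 0.13. P(P3) = 144/800 = 0.18.
P(G) = P(G|P1)·P(P1) + P(G|P2)·P(P2) + P(G|P3)·P(P3)
      = 0.504·0.69 + 0.453·0.13 + 0.946·0.18
      = 0.34776 + 0.05889 + 0.17028 = 0.57693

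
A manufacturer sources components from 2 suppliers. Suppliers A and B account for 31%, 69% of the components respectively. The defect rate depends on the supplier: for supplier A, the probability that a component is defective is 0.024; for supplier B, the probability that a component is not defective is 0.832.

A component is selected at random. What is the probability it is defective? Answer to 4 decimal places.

P(D) ≈ 0.1234

P(D|B) = 1 − 0.832 = 0.168.
P(D) = P(D|A)·P(A) + P(D|B)·P(B)
      = 0.024·0.31 + 0.168·0.69
      = 0.00744 + 0.11592 = 0.12336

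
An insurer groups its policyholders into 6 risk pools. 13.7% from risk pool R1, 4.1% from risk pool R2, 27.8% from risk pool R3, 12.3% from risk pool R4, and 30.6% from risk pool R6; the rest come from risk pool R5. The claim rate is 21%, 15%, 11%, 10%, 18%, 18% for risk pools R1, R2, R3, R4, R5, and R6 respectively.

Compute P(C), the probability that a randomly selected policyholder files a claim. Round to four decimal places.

P(C) ≈ 0.1536

P(R5) = 1 − (0.137 + 0.041 + 0.278 + 0.123 + 0.306) = 0.115.
P(C) = P(C|R1)·P(R1) + P(C|R2)·P(R2) + P(C|R3)·P(R3) + P(C|R4)·P(R4) + P(C|R5)·P(R5) + P(C|R6)·P(R6)
      = 0.21·0.137 + 0.15·0.041 + 0.11·0.278 + 0.1·0.123 + 0.18·0.115 + 0.18·0.306
      = 0.02877 + 0.00615 + 0.03058 + 0.0123 + 0.0207 + 0.05508 = 0.15358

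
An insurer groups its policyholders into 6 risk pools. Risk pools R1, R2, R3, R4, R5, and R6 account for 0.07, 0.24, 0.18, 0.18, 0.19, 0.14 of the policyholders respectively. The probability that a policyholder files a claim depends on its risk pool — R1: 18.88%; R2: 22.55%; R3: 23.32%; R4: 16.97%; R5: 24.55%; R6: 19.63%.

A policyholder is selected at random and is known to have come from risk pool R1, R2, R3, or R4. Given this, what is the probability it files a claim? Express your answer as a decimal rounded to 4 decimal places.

Let S = {R1, R2, R3, R4}.
P(S) = 0.07 + 0.24 + 0.18 + 0.18 = 0.67.
P(C ∩ S) = 0.1888·0.07 + 0.2255·0.24 + 0.2332·0.18 + 0.1697·0.18 = 0.013216 + 0.05412 + 0.041976 + 0.030546 = 0.139858.
P(C | S) = 0.139858 / 0.67 = 0.208743…

0.2087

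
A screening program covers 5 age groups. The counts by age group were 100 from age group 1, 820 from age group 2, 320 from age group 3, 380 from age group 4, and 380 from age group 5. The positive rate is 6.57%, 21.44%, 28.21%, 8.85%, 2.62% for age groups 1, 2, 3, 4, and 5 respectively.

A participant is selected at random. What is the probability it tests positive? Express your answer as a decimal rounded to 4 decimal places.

0.1581

Total: 100 + 820 + 320 + 380 + 380 = 2000.
P(1) = 100/2000 = 0.05. P(2) = 820/2000 = 0.41. P(3) = 320/2000 = 0.16. P(4) = 380/2000 = 0.19. P(5) = 380/2000 = 0.19.
Using total probability over the partition,
P(T) = P(T|1)·P(1) + P(T|2)·P(2) + P(T|3)·P(3) + P(T|4)·P(4) + P(T|5)·P(5)
      = 0.0657·0.05 + 0.2144·0.41 + 0.2821·0.16 + 0.0885·0.19 + 0.0262·0.19
      = 0.003285 + 0.087904 + 0.045136 + 0.016815 + 0.004978 = 0.158118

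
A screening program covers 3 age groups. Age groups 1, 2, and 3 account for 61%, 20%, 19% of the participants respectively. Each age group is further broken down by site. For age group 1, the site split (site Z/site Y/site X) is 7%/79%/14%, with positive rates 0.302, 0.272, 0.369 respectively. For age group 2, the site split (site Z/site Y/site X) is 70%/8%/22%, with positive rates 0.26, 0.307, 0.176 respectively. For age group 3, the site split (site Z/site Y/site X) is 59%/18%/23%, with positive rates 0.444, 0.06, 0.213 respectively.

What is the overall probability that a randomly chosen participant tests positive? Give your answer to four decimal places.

P(T|1) = 0.07·0.302 + 0.79·0.272 + 0.14·0.369 = 0.02114 + 0.21488 + 0.05166 = 0.28768
P(T|2) = 0.7·0.26 + 0.08·0.307 + 0.22·0.176 = 0.182 + 0.02456 + 0.03872 = 0.24528
P(T|3) = 0.59·0.444 + 0.18·0.06 + 0.23·0.213 = 0.26196 + 0.0108 + 0.04899 = 0.32175
By total probability over the outer partition,
P(T) = 0.61·0.28768 + 0.2·0.24528 + 0.19·0.32175
      = 0.1754848 + 0.049056 + 0.0611325 = 0.2856733

P(T) ≈ 0.2857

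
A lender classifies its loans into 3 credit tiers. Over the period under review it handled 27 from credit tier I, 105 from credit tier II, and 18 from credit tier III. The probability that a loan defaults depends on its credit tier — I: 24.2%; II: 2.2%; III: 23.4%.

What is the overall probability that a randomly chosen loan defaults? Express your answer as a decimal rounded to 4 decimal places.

P(D) ≈ 0.0870

Total: 27 + 105 + 18 = 150.
P(I) = 27/150 = 0.18. P(II) = 105/150 = 0.7. P(III) = 18/150 = 0.12.
Summing over the partition,
P(D) = P(D|I)·P(I) + P(D|II)·P(II) + P(D|III)·P(III)
      = 0.242·0.18 + 0.022·0.7 + 0.234·0.12
      = 0.04356 + 0.0154 + 0.02808 = 0.08704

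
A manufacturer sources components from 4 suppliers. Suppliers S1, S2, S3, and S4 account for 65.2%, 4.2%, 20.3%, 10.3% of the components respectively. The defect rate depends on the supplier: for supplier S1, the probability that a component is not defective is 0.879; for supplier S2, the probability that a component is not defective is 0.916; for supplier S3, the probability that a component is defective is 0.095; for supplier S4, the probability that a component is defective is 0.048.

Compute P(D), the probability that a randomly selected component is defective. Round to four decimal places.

P(D|S1) = 1 − 0.879 = 0.121.
P(D|S2) = 1 − 0.916 = 0.084.
P(D) = P(D|S1)·P(S1) + P(D|S2)·P(S2) + P(D|S3)·P(S3) + P(D|S4)·P(S4)
      = 0.121·0.652 + 0.084·0.042 + 0.095·0.203 + 0.048·0.103
      = 0.078892 + 0.003528 + 0.019285 + 0.004944 = 0.106649

P(D) ≈ 0.1066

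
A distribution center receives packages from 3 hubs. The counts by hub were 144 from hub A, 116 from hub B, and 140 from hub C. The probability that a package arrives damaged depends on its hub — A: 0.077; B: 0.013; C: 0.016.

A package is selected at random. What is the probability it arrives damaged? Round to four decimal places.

Total: 144 + 116 + 140 = 400.
P(A) = 144/400 = 0.36. P(B) = 116/400 = 0.29. P(C) = 140/400 = 0.35.
Using total probability over the partition,
P(D) = P(D|A)·P(A) + P(D|B)·P(B) + P(D|C)·P(C)
      = 0.077·0.36 + 0.013·0.29 + 0.016·0.35
      = 0.02772 + 0.00377 + 0.0056 = 0.03709

0.0371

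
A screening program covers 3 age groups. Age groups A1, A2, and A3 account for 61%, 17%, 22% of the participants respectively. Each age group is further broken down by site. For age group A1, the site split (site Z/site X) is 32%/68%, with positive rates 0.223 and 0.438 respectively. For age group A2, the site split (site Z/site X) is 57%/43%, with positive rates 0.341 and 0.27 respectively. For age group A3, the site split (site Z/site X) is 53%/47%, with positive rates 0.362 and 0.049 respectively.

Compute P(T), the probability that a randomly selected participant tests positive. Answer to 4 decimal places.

0.3253

P(T|A1) = 0.32·0.223 + 0.68·0.438 = 0.07136 + 0.29784 = 0.3692
P(T|A2) = 0.57·0.341 + 0.43·0.27 = 0.19437 + 0.1161 = 0.31047
P(T|A3) = 0.53·0.362 + 0.47·0.049 = 0.19186 + 0.02303 = 0.21489
By total probability over the outer partition,
P(T) = 0.61·0.3692 + 0.17·0.31047 + 0.22·0.21489
      = 0.225212 + 0.0527799 + 0.0472758 = 0.3252677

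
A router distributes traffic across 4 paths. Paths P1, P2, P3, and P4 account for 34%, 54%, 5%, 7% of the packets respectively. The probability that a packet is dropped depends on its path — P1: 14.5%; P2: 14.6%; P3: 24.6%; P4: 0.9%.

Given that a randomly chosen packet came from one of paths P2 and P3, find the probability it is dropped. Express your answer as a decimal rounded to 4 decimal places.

0.1545

Let S = {P2, P3}.
P(S) = 0.54 + 0.05 = 0.59.
P(L ∩ S) = 0.146·0.54 + 0.246·0.05 = 0.07884 + 0.0123 = 0.09114.
P(L | S) = 0.09114 / 0.59 = 0.154475…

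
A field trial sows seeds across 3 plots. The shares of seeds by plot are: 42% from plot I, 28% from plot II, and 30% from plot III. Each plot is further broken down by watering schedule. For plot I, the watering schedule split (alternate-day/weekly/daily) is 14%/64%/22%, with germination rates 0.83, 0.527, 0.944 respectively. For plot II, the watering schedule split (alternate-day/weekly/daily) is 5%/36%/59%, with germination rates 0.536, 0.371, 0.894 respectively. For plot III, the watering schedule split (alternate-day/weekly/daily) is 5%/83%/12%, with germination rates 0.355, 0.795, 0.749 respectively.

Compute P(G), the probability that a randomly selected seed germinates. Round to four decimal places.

P(G|I) = 0.14·0.83 + 0.64·0.527 + 0.22·0.944 = 0.1162 + 0.33728 + 0.20768 = 0.66116
P(G|II) = 0.05·0.536 + 0.36·0.371 + 0.59·0.894 = 0.0268 + 0.13356 + 0.52746 = 0.68782
P(G|III) = 0.05·0.355 + 0.83·0.795 + 0.12·0.749 = 0.01775 + 0.65985 + 0.08988 = 0.76748
By total probability over the outer partition,
P(G) = 0.42·0.66116 + 0.28·0.68782 + 0.3·0.76748
      = 0.2776872 + 0.1925896 + 0.230244 = 0.7005208

0.7005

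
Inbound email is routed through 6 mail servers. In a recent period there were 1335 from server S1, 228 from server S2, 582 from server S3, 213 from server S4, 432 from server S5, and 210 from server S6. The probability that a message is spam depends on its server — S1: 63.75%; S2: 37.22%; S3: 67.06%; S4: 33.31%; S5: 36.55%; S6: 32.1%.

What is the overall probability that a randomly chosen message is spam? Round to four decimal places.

Total: 1335 + 228 + 582 + 213 + 432 + 210 = 3000.
P(S1) = 1335/3000 = 0.445. P(S2) = 228/3000 = 0.076. P(S3) = 582/3000 = 0.194. P(S4) = 213/3000 = 0.071. P(S5) = 432/3000 = 0.144. P(S6) = 210/3000 = 0.07.
P(S) = P(S|S1)·P(S1) + P(S|S2)·P(S2) + P(S|S3)·P(S3) + P(S|S4)·P(S4) + P(S|S5)·P(S5) + P(S|S6)·P(S6)
      = 0.6375·0.445 + 0.3722·0.076 + 0.6706·0.194 + 0.3331·0.071 + 0.3655·0.144 + 0.321·0.07
      = 0.2836875 + 0.0282872 + 0.1300964 + 0.0236501 + 0.052632 + 0.02247 = 0.5408232

P(S) ≈ 0.5408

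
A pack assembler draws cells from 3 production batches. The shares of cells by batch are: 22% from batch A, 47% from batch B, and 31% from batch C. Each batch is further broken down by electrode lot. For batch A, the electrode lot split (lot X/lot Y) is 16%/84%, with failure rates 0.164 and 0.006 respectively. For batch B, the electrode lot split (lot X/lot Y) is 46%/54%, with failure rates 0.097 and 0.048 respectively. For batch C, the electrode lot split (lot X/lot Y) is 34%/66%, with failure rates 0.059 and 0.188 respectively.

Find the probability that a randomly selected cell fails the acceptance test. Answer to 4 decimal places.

P(F|A) = 0.16·0.164 + 0.84·0.006 = 0.02624 + 0.00504 = 0.03128
P(F|B) = 0.46·0.097 + 0.54·0.048 = 0.04462 + 0.02592 = 0.07054
P(F|C) = 0.34·0.059 + 0.66·0.188 = 0.02006 + 0.12408 = 0.14414
By total probability over the outer partition,
P(F) = 0.22·0.03128 + 0.47·0.07054 + 0.31·0.14414
      = 0.0068816 + 0.0331538 + 0.0446834 = 0.0847188

0.0847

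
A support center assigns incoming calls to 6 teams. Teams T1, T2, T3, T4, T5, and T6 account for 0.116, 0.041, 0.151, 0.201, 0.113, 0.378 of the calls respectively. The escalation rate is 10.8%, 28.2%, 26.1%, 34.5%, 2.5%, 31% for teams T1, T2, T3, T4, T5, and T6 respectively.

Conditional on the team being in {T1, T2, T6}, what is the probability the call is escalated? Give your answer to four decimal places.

Let S = {T1, T2, T6}.
P(S) = 0.116 + 0.041 + 0.378 = 0.535.
P(E ∩ S) = 0.108·0.116 + 0.282·0.041 + 0.31·0.378 = 0.012528 + 0.011562 + 0.11718 = 0.14127.
P(E | S) = 0.14127 / 0.535 = 0.264056…

0.2641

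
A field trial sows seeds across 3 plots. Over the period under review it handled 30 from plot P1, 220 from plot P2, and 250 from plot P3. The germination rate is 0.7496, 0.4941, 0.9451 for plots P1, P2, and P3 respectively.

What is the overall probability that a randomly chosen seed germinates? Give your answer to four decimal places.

0.7349

Total: 30 + 220 + 250 = 500.
P(P1) = 30/500 = 0.06. P(P2) = 220/500 = 0.44. P(P3) = 250/500 = 0.5.
P(G) = P(G|P1)·P(P1) + P(G|P2)·P(P2) + P(G|P3)·P(P3)
      = 0.7496·0.06 + 0.4941·0.44 + 0.9451·0.5
      = 0.044976 + 0.217404 + 0.47255 = 0.73493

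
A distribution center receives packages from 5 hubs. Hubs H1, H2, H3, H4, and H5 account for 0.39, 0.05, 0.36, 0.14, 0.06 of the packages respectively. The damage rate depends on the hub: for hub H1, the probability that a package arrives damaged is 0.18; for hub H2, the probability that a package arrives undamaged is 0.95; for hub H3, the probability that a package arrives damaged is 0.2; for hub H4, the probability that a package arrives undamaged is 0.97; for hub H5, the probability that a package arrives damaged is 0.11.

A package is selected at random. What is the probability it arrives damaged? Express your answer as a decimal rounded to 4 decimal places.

P(D|H2) = 1 − 0.95 = 0.05.
P(D|H4) = 1 − 0.97 = 0.03.
P(D) = P(D|H1)·P(H1) + P(D|H2)·P(H2) + P(D|H3)·P(H3) + P(D|H4)·P(H4) + P(D|H5)·P(H5)
      = 0.18·0.39 + 0.05·0.05 + 0.2·0.36 + 0.03·0.14 + 0.11·0.06
      = 0.0702 + 0.0025 + 0.072 + 0.0042 + 0.0066 = 0.1555

0.1555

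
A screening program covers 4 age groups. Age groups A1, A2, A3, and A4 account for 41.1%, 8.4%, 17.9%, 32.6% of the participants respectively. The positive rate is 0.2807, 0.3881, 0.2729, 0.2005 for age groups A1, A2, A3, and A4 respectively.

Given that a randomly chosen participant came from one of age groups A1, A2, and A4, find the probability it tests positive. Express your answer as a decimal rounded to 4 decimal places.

Let S = {A1, A2, A4}.
P(S) = 0.411 + 0.084 + 0.326 = 0.821.
P(T ∩ S) = 0.2807·0.411 + 0.3881·0.084 + 0.2005·0.326 = 0.1153677 + 0.0326004 + 0.065363 = 0.2133311.
P(T | S) = 0.2133311 / 0.821 = 0.259843…

0.2598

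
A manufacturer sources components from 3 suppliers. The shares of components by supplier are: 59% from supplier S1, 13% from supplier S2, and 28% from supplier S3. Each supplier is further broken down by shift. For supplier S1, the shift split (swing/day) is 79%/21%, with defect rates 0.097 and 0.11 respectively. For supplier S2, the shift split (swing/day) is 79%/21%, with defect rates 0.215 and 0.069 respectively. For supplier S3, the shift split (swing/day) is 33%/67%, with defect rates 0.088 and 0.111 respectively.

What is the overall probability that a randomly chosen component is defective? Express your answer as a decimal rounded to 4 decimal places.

0.1118

P(D|S1) = 0.79·0.097 + 0.21·0.11 = 0.07663 + 0.0231 = 0.09973
P(D|S2) = 0.79·0.215 + 0.21·0.069 = 0.16985 + 0.01449 = 0.18434
P(D|S3) = 0.33·0.088 + 0.67·0.111 = 0.02904 + 0.07437 = 0.10341
Then overall,
P(D) = 0.59·0.09973 + 0.13·0.18434 + 0.28·0.10341
      = 0.0588407 + 0.0239642 + 0.0289548 = 0.1117597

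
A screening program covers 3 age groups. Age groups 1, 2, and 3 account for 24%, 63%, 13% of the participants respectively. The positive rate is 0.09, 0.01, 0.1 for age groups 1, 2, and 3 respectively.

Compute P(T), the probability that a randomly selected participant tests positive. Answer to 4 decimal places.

P(T) ≈ 0.0409

P(T) = P(T|1)·P(1) + P(T|2)·P(2) + P(T|3)·P(3)
      = 0.09·0.24 + 0.01·0.63 + 0.1·0.13
      = 0.0216 + 0.0063 + 0.013 = 0.0409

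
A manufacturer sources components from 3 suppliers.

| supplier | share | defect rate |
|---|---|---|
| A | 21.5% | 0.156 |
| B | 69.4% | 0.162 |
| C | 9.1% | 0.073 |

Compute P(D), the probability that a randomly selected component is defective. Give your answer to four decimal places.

0.1526

P(D) = P(D|A)·P(A) + P(D|B)·P(B) + P(D|C)·P(C)
      = 0.156·0.215 + 0.162·0.694 + 0.073·0.091
      = 0.03354 + 0.112428 + 0.006643 = 0.152611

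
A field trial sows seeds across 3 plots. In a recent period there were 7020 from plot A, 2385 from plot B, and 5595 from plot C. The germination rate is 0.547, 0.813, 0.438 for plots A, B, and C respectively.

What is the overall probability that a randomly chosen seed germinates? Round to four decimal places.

Total: 7020 + 2385 + 5595 = 15000.
P(A) = 7020/15000 = 0.468. P(B) = 2385/15000 = 0.159. P(C) = 5595/15000 = 0.373.
Summing over the partition,
P(G) = P(G|A)·P(A) + P(G|B)·P(B) + P(G|C)·P(C)
      = 0.547·0.468 + 0.813·0.159 + 0.438·0.373
      = 0.255996 + 0.129267 + 0.163374 = 0.548637

0.5486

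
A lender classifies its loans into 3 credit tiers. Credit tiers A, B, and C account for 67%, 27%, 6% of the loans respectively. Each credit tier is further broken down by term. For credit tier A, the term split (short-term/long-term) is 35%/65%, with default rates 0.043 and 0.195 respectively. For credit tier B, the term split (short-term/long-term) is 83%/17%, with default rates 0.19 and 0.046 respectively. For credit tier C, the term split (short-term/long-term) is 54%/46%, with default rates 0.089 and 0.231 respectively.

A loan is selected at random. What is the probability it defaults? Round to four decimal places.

P(D|A) = 0.35·0.043 + 0.65·0.195 = 0.01505 + 0.12675 = 0.1418
P(D|B) = 0.83·0.19 + 0.17·0.046 = 0.1577 + 0.00782 = 0.16552
P(D|C) = 0.54·0.089 + 0.46·0.231 = 0.04806 + 0.10626 = 0.15432
By total probability over the outer partition,
P(D) = 0.67·0.1418 + 0.27·0.16552 + 0.06·0.15432
      = 0.095006 + 0.0446904 + 0.0092592 = 0.1489556

0.1490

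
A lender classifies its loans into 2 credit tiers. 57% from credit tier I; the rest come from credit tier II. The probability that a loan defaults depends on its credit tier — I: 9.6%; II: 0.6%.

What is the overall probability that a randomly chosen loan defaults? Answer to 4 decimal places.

P(II) = 1 − (0.57) = 0.43.
P(D) = P(D|I)·P(I) + P(D|II)·P(II)
      = 0.096·0.57 + 0.006·0.43
      = 0.05472 + 0.00258 = 0.0573

0.0573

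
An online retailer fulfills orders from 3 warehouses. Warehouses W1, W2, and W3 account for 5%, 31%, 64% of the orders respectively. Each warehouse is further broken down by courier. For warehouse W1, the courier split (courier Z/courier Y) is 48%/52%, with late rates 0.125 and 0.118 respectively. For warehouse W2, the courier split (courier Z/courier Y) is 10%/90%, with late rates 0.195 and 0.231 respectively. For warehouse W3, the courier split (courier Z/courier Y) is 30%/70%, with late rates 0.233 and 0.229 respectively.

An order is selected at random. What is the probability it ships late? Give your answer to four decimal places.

0.2239

P(L|W1) = 0.48·0.125 + 0.52·0.118 = 0.06 + 0.06136 = 0.12136
P(L|W2) = 0.1·0.195 + 0.9·0.231 = 0.0195 + 0.2079 = 0.2274
P(L|W3) = 0.3·0.233 + 0.7·0.229 = 0.0699 + 0.1603 = 0.2302
By total probability over the outer partition,
P(L) = 0.05·0.12136 + 0.31·0.2274 + 0.64·0.2302
      = 0.006068 + 0.070494 + 0.147328 = 0.22389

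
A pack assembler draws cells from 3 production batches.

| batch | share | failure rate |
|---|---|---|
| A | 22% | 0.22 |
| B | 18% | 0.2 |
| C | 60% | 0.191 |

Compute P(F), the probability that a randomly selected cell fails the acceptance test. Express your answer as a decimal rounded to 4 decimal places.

P(F) ≈ 0.1990

By the law of total probability,
P(F) = P(F|A)·P(A) + P(F|B)·P(B) + P(F|C)·P(C)
      = 0.22·0.22 + 0.2·0.18 + 0.191·0.6
      = 0.0484 + 0.036 + 0.1146 = 0.199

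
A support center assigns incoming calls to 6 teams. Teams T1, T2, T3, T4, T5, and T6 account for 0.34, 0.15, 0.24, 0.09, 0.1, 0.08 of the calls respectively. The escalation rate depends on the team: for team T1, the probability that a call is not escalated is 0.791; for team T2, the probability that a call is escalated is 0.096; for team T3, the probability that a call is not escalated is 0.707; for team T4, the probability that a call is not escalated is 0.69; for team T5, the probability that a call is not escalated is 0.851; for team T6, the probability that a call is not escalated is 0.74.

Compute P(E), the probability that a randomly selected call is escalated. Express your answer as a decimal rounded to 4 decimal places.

P(E|T1) = 1 − 0.791 = 0.209.
P(E|T3) = 1 − 0.707 = 0.293.
P(E|T4) = 1 − 0.69 = 0.31.
P(E|T5) = 1 − 0.851 = 0.149.
P(E|T6) = 1 − 0.74 = 0.26.
P(E) = P(E|T1)·P(T1) + P(E|T2)·P(T2) + P(E|T3)·P(T3) + P(E|T4)·P(T4) + P(E|T5)·P(T5) + P(E|T6)·P(T6)
      = 0.209·0.34 + 0.096·0.15 + 0.293·0.24 + 0.31·0.09 + 0.149·0.1 + 0.26·0.08
      = 0.07106 + 0.0144 + 0.07032 + 0.0279 + 0.0149 + 0.0208 = 0.21938

P(E) ≈ 0.2194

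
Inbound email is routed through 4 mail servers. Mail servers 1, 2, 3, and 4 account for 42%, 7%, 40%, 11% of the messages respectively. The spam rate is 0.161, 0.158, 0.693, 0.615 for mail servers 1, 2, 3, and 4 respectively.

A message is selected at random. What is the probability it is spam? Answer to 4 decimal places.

Using total probability over the partition,
P(S) = P(S|1)·P(1) + P(S|2)·P(2) + P(S|3)·P(3) + P(S|4)·P(4)
      = 0.161·0.42 + 0.158·0.07 + 0.693·0.4 + 0.615·0.11
      = 0.06762 + 0.01106 + 0.2772 + 0.06765 = 0.42353

P(S) ≈ 0.4235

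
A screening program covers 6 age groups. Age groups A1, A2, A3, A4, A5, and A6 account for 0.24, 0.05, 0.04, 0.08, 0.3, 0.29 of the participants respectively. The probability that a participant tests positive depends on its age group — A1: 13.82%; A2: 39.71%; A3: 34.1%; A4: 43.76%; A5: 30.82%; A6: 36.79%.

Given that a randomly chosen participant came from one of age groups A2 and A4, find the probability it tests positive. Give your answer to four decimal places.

P(T|S) ≈ 0.4220

Let S = {A2, A4}.
P(S) = 0.05 + 0.08 = 0.13.
P(T ∩ S) = 0.3971·0.05 + 0.4376·0.08 = 0.019855 + 0.035008 = 0.054863.
P(T | S) = 0.054863 / 0.13 = 0.422023…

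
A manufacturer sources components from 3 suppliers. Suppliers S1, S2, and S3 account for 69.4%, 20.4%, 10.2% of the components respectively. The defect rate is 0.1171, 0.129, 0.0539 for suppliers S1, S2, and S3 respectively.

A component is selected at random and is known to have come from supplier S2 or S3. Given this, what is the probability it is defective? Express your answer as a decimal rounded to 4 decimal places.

P(D|S) ≈ 0.1040

Let S = {S2, S3}.
P(S) = 0.204 + 0.102 = 0.306.
P(D ∩ S) = 0.129·0.204 + 0.0539·0.102 = 0.026316 + 0.0054978 = 0.0318138.
P(D | S) = 0.0318138 / 0.306 = 0.103967…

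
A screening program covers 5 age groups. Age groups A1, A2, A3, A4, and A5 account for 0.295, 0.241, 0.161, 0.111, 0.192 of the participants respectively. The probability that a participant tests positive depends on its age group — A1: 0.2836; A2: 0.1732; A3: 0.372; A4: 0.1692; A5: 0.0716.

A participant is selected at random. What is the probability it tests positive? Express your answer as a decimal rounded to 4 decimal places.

P(T) = P(T|A1)·P(A1) + P(T|A2)·P(A2) + P(T|A3)·P(A3) + P(T|A4)·P(A4) + P(T|A5)·P(A5)
      = 0.2836·0.295 + 0.1732·0.241 + 0.372·0.161 + 0.1692·0.111 + 0.0716·0.192
      = 0.083662 + 0.0417412 + 0.059892 + 0.0187812 + 0.0137472 = 0.2178236

P(T) ≈ 0.2178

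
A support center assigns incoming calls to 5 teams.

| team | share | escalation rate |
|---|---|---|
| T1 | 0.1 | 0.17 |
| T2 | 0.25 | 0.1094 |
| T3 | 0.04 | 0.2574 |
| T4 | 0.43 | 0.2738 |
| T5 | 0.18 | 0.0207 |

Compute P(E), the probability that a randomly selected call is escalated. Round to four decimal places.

Using total probability over the partition,
P(E) = P(E|T1)·P(T1) + P(E|T2)·P(T2) + P(E|T3)·P(T3) + P(E|T4)·P(T4) + P(E|T5)·P(T5)
      = 0.17·0.1 + 0.1094·0.25 + 0.2574·0.04 + 0.2738·0.43 + 0.0207·0.18
      = 0.017 + 0.02735 + 0.010296 + 0.117734 + 0.003726 = 0.176106

0.1761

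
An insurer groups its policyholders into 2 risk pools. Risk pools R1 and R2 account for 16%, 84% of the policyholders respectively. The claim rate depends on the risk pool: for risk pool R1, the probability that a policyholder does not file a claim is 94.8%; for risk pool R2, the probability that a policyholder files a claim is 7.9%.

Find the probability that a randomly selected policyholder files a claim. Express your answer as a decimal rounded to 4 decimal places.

P(C|R1) = 1 − 0.948 = 0.052.
Summing over the partition,
P(C) = P(C|R1)·P(R1) + P(C|R2)·P(R2)
      = 0.052·0.16 + 0.079·0.84
      = 0.00832 + 0.06636 = 0.07468

P(C) ≈ 0.0747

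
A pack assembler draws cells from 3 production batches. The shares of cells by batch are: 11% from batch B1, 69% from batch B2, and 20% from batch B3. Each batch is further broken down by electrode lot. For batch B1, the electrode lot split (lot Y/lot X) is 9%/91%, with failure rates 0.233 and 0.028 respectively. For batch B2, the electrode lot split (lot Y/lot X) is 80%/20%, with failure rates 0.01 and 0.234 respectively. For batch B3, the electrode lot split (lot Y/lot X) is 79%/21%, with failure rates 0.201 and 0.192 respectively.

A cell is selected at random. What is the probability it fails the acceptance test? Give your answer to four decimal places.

P(F|B1) = 0.09·0.233 + 0.91·0.028 = 0.02097 + 0.02548 = 0.04645
P(F|B2) = 0.8·0.01 + 0.2·0.234 = 0.008 + 0.0468 = 0.0548
P(F|B3) = 0.79·0.201 + 0.21·0.192 = 0.15879 + 0.04032 = 0.19911
By total probability over the outer partition,
P(F) = 0.11·0.04645 + 0.69·0.0548 + 0.2·0.19911
      = 0.0051095 + 0.037812 + 0.039822 = 0.0827435

P(F) ≈ 0.0827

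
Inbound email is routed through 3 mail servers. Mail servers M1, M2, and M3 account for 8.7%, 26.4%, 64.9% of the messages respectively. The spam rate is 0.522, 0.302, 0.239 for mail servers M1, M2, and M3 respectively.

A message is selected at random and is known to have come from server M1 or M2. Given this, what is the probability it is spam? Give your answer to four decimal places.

P(S|J) ≈ 0.3565

Let J = {M1, M2}.
P(J) = 0.087 + 0.264 = 0.351.
P(S ∩ J) = 0.522·0.087 + 0.302·0.264 = 0.045414 + 0.079728 = 0.125142.
P(S | J) = 0.125142 / 0.351 = 0.356530…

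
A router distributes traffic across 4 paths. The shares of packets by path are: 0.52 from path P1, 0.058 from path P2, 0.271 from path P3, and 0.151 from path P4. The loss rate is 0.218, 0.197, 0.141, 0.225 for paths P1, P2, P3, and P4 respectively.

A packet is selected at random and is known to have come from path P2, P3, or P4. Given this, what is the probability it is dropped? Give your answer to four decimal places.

Let S = {P2, P3, P4}.
P(S) = 0.058 + 0.271 + 0.151 = 0.48.
P(L ∩ S) = 0.197·0.058 + 0.141·0.271 + 0.225·0.151 = 0.011426 + 0.038211 + 0.033975 = 0.083612.
P(L | S) = 0.083612 / 0.48 = 0.174192…

P(L|S) ≈ 0.1742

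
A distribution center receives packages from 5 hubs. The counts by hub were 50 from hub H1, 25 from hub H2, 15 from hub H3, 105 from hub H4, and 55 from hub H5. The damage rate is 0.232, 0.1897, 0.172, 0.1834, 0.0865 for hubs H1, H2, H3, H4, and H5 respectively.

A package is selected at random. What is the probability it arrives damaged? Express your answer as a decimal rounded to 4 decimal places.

Total: 50 + 25 + 15 + 105 + 55 = 250.
P(H1) = 50/250 = 0.2. P(H2) = 25/250 = 0.1. P(H3) = 15/250 = 0.06. P(H4) = 105/250 = 0.42. P(H5) = 55/250 = 0.22.
Summing over the partition,
P(D) = P(D|H1)·P(H1) + P(D|H2)·P(H2) + P(D|H3)·P(H3) + P(D|H4)·P(H4) + P(D|H5)·P(H5)
      = 0.232·0.2 + 0.1897·0.1 + 0.172·0.06 + 0.1834·0.42 + 0.0865·0.22
      = 0.0464 + 0.01897 + 0.01032 + 0.077028 + 0.01903 = 0.171748

P(D) ≈ 0.1717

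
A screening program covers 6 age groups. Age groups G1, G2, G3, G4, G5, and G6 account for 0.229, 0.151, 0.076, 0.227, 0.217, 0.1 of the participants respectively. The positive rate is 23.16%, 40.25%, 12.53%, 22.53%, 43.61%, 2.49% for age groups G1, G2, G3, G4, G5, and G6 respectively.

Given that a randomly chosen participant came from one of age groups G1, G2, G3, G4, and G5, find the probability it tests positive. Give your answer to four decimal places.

Let S = {G1, G2, G3, G4, G5}.
P(S) = 0.229 + 0.151 + 0.076 + 0.227 + 0.217 = 0.9.
P(T ∩ S) = 0.2316·0.229 + 0.4025·0.151 + 0.1253·0.076 + 0.2253·0.227 + 0.4361·0.217 = 0.0530364 + 0.0607775 + 0.0095228 + 0.0511431 + 0.0946337 = 0.2691135.
P(T | S) = 0.2691135 / 0.9 = 0.299015…

P(T|S) ≈ 0.2990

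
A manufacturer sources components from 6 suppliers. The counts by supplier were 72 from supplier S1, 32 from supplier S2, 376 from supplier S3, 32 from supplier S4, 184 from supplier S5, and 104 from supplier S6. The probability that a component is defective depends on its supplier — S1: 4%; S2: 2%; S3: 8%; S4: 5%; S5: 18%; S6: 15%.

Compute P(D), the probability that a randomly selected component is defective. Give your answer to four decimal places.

Total: 72 + 32 + 376 + 32 + 184 + 104 = 800.
P(S1) = 72/800 = 0.09. P(S2) = 32/800 = 0.04. P(S3) = 376/800 = 0.47. P(S4) = 32/800 = 0.04. P(S5) = 184/800 = 0.23. P(S6) = 104/800 = 0.13.
Using total probability over the partition,
P(D) = P(D|S1)·P(S1) + P(D|S2)·P(S2) + P(D|S3)·P(S3) + P(D|S4)·P(S4) + P(D|S5)·P(S5) + P(D|S6)·P(S6)
      = 0.04·0.09 + 0.02·0.04 + 0.08·0.47 + 0.05·0.04 + 0.18·0.23 + 0.15·0.13
      = 0.0036 + 0.0008 + 0.0376 + 0.002 + 0.0414 + 0.0195 = 0.1049

P(D) ≈ 0.1049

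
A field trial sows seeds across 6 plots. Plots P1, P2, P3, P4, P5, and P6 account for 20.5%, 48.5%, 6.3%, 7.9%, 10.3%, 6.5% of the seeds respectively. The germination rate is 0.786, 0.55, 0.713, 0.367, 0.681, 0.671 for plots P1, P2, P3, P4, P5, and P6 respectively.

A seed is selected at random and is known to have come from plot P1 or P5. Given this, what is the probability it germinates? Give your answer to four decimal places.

Let S = {P1, P5}.
P(S) = 0.205 + 0.103 = 0.308.
P(G ∩ S) = 0.786·0.205 + 0.681·0.103 = 0.16113 + 0.070143 = 0.231273.
P(G | S) = 0.231273 / 0.308 = 0.750886…

0.7509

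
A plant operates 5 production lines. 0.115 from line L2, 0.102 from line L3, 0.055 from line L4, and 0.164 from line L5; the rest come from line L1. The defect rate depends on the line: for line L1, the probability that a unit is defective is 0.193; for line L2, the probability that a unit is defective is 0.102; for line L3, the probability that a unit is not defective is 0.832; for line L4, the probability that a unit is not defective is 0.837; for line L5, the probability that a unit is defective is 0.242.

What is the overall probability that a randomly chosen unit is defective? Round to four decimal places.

P(D) ≈ 0.1864

P(L1) = 1 − (0.115 + 0.102 + 0.055 + 0.164) = 0.564.
P(D|L3) = 1 − 0.832 = 0.168.
P(D|L4) = 1 − 0.837 = 0.163.
P(D) = P(D|L1)·P(L1) + P(D|L2)·P(L2) + P(D|L3)·P(L3) + P(D|L4)·P(L4) + P(D|L5)·P(L5)
      = 0.193·0.564 + 0.102·0.115 + 0.168·0.102 + 0.163·0.055 + 0.242·0.164
      = 0.108852 + 0.01173 + 0.017136 + 0.008965 + 0.039688 = 0.186371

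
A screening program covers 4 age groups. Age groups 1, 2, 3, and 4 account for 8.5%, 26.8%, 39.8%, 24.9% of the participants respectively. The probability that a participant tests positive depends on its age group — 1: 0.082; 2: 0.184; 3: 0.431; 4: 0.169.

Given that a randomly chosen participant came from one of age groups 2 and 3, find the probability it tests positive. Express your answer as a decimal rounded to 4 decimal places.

Let S = {2, 3}.
P(S) = 0.268 + 0.398 = 0.666.
P(T ∩ S) = 0.184·0.268 + 0.431·0.398 = 0.049312 + 0.171538 = 0.22085.
P(T | S) = 0.22085 / 0.666 = 0.331607…

0.3316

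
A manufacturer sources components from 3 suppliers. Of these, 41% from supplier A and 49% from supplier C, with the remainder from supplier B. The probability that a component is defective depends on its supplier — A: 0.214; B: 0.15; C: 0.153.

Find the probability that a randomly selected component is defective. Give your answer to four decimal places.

0.1777

P(B) = 1 − (0.41 + 0.49) = 0.1.
Using total probability over the partition,
P(D) = P(D|A)·P(A) + P(D|B)·P(B) + P(D|C)·P(C)
      = 0.214·0.41 + 0.15·0.1 + 0.153·0.49
      = 0.08774 + 0.015 + 0.07497 = 0.17771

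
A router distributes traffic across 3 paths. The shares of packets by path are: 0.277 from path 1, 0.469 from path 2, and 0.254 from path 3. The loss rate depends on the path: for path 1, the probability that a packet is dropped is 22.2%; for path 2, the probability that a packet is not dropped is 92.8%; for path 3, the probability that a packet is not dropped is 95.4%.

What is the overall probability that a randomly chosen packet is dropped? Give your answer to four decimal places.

P(L) ≈ 0.1069

P(L|2) = 1 − 0.928 = 0.072.
P(L|3) = 1 − 0.954 = 0.046.
By the law of total probability,
P(L) = P(L|1)·P(1) + P(L|2)·P(2) + P(L|3)·P(3)
      = 0.222·0.277 + 0.072·0.469 + 0.046·0.254
      = 0.061494 + 0.033768 + 0.011684 = 0.106946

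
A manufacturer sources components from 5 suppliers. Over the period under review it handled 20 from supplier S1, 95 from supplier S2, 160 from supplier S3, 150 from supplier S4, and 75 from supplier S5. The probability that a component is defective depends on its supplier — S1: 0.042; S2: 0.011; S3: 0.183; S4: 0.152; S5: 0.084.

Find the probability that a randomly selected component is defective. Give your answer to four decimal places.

Total: 20 + 95 + 160 + 150 + 75 = 500.
P(S1) = 20/500 = 0.04. P(S2) = 95/500 = 0.19. P(S3) = 160/500 = 0.32. P(S4) = 150/500 = 0.3. P(S5) = 75/500 = 0.15.
Summing over the partition,
P(D) = P(D|S1)·P(S1) + P(D|S2)·P(S2) + P(D|S3)·P(S3) + P(D|S4)·P(S4) + P(D|S5)·P(S5)
      = 0.042·0.04 + 0.011·0.19 + 0.183·0.32 + 0.152·0.3 + 0.084·0.15
      = 0.00168 + 0.00209 + 0.05856 + 0.0456 + 0.0126 = 0.12053

0.1205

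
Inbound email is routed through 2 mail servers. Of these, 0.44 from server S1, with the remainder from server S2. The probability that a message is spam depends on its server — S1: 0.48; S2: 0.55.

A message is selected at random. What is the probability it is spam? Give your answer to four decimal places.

0.5192

P(S2) = 1 − (0.44) = 0.56.
P(S) = P(S|S1)·P(S1) + P(S|S2)·P(S2)
      = 0.48·0.44 + 0.55·0.56
      = 0.2112 + 0.308 = 0.5192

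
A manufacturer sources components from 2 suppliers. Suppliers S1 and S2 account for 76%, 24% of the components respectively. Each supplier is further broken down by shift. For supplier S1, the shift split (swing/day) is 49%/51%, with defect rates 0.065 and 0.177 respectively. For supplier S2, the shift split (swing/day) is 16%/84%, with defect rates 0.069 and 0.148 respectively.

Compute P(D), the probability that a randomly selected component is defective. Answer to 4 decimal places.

P(D|S1) = 0.49·0.065 + 0.51·0.177 = 0.03185 + 0.09027 = 0.12212
P(D|S2) = 0.16·0.069 + 0.84·0.148 = 0.01104 + 0.12432 = 0.13536
Then overall,
P(D) = 0.76·0.12212 + 0.24·0.13536
      = 0.0928112 + 0.0324864 = 0.1252976

0.1253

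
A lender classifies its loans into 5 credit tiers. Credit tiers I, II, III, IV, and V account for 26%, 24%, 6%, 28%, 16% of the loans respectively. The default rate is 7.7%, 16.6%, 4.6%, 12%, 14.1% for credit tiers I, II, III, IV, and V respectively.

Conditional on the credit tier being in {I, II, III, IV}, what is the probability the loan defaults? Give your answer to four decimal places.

Let S = {I, II, III, IV}.
P(S) = 0.26 + 0.24 + 0.06 + 0.28 = 0.84.
P(D ∩ S) = 0.077·0.26 + 0.166·0.24 + 0.046·0.06 + 0.12·0.28 = 0.02002 + 0.03984 + 0.00276 + 0.0336 = 0.09622.
P(D | S) = 0.09622 / 0.84 = 0.114548…

0.1145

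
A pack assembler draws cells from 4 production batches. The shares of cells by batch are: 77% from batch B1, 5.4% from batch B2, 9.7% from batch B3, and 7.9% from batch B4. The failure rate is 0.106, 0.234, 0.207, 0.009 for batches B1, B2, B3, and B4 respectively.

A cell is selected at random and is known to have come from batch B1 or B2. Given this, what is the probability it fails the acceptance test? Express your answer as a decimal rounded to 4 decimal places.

P(F|S) ≈ 0.1144

Let S = {B1, B2}.
P(S) = 0.77 + 0.054 = 0.824.
P(F ∩ S) = 0.106·0.77 + 0.234·0.054 = 0.08162 + 0.012636 = 0.094256.
P(F | S) = 0.094256 / 0.824 = 0.114388…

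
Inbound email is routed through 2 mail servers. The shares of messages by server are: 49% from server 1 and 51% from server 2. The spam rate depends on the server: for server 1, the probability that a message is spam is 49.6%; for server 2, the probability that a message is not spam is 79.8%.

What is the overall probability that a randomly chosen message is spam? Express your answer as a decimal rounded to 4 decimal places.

P(S|2) = 1 − 0.798 = 0.202.
Using total probability over the partition,
P(S) = P(S|1)·P(1) + P(S|2)·P(2)
      = 0.496·0.49 + 0.202·0.51
      = 0.24304 + 0.10302 = 0.34606

P(S) ≈ 0.3461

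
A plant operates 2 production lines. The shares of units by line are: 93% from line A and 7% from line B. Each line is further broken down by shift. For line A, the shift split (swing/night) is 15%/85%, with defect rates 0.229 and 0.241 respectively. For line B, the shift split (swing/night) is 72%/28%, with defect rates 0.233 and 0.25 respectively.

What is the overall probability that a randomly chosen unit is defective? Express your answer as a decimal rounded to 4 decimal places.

P(D|A) = 0.15·0.229 + 0.85·0.241 = 0.03435 + 0.20485 = 0.2392
P(D|B) = 0.72·0.233 + 0.28·0.25 = 0.16776 + 0.07 = 0.23776
Then overall,
P(D) = 0.93·0.2392 + 0.07·0.23776
      = 0.222456 + 0.0166432 = 0.2390992

P(D) ≈ 0.2391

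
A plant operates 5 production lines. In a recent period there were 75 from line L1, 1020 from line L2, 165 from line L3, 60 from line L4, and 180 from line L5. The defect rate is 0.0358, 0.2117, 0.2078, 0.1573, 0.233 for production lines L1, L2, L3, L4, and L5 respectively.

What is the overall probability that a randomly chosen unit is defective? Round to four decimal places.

0.2029

Total: 75 + 1020 + 165 + 60 + 180 = 1500.
P(L1) = 75/1500 = 0.05. P(L2) = 1020/1500 = 0.68. P(L3) = 165/1500 = 0.11. P(L4) = 60/1500 = 0.04. P(L5) = 180/1500 = 0.12.
P(D) = P(D|L1)·P(L1) + P(D|L2)·P(L2) + P(D|L3)·P(L3) + P(D|L4)·P(L4) + P(D|L5)·P(L5)
      = 0.0358·0.05 + 0.2117·0.68 + 0.2078·0.11 + 0.1573·0.04 + 0.233·0.12
      = 0.00179 + 0.143956 + 0.022858 + 0.006292 + 0.02796 = 0.202856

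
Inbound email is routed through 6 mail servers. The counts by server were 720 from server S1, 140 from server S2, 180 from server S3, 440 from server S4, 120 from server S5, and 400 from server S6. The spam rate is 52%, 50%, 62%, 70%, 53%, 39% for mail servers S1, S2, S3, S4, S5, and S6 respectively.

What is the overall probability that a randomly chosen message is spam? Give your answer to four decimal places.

P(S) ≈ 0.5418

Total: 720 + 140 + 180 + 440 + 120 + 400 = 2000.
P(S1) = 720/2000 = 0.36. P(S2) = 140/2000 = 0.07. P(S3) = 180/2000 = 0.09. P(S4) = 440/2000 = 0.22. P(S5) = 120/2000 = 0.06. P(S6) = 400/2000 = 0.2.
P(S) = P(S|S1)·P(S1) + P(S|S2)·P(S2) + P(S|S3)·P(S3) + P(S|S4)·P(S4) + P(S|S5)·P(S5) + P(S|S6)·P(S6)
      = 0.52·0.36 + 0.5·0.07 + 0.62·0.09 + 0.7·0.22 + 0.53·0.06 + 0.39·0.2
      = 0.1872 + 0.035 + 0.0558 + 0.154 + 0.0318 + 0.078 = 0.5418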